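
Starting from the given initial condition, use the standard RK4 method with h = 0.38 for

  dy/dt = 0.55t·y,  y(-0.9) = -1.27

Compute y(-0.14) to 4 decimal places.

-1.0219

RK4: k1 = f(t_n, y_n); k2 = f(t_n + h/2, y_n + (h/2)·k1); k3 = f(t_n + h/2, y_n + (h/2)·k2); k4 = f(t_n + h, y_n + h·k3); y_{n+1} = y_n + (h/6)·(k1 + 2k2 + 2k3 + k4).
t=-0.900000, y=-1.270000:
  k1 = f(-0.900000, -1.270000) = 0.628650
  k2 = f(-0.710000, -1.150556) = 0.449292
  k3 = f(-0.710000, -1.184634) = 0.462600
  k4 = f(-0.520000, -1.094212) = 0.312945
  y ← -1.270000 + (0.38/6)·(k1 + 2k2 + 2k3 + k4) = -1.094859
t=-0.520000, y=-1.094859:
  k1 = f(-0.520000, -1.094859) = 0.313130
  k2 = f(-0.330000, -1.035365) = 0.187919
  k3 = f(-0.330000, -1.059155) = 0.192237
  k4 = f(-0.140000, -1.021809) = 0.078679
  y ← -1.094859 + (0.38/6)·(k1 + 2k2 + 2k3 + k4) = -1.021892
y(-0.14) ≈ -1.0219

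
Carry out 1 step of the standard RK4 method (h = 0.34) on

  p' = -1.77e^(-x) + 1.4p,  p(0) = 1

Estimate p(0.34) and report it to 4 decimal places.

RK4: k1 = f(x_n, p_n); k2 = f(x_n + h/2, p_n + (h/2)·k1); k3 = f(x_n + h/2, p_n + (h/2)·k2); k4 = f(x_n + h, p_n + h·k3); p_{n+1} = p_n + (h/6)·(k1 + 2k2 + 2k3 + k4).
x=0.000000, p=1.000000:
  k1 = f(0.000000, 1.000000) = -0.370000
  k2 = f(0.170000, 0.937100) = -0.181347
  k3 = f(0.170000, 0.969171) = -0.136447
  k4 = f(0.340000, 0.953608) = 0.075218
  p ← 1.000000 + (0.34/6)·(k1 + 2k2 + 2k3 + k4) = 0.947279
p(0.34) ≈ 0.9473

0.9473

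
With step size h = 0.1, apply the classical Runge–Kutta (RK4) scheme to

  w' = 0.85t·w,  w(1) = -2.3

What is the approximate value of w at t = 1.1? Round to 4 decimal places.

RK4: k1 = f(t_n, w_n); k2 = f(t_n + h/2, w_n + (h/2)·k1); k3 = f(t_n + h/2, w_n + (h/2)·k2); k4 = f(t_n + h, w_n + h·k3); w_{n+1} = w_n + (h/6)·(k1 + 2k2 + 2k3 + k4).
t=1.000000, w=-2.300000:
  k1 = f(1.000000, -2.300000) = -1.955000
  k2 = f(1.050000, -2.397750) = -2.139992
  k3 = f(1.050000, -2.407000) = -2.148247
  k4 = f(1.100000, -2.514825) = -2.351361
  w ← -2.300000 + (0.1/6)·(k1 + 2k2 + 2k3 + k4) = -2.514714
w(1.1) ≈ -2.5147

-2.5147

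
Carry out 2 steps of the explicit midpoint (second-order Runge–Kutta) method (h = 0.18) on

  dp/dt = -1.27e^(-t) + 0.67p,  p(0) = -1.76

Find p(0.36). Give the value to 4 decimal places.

-2.6761

Midpoint: k1 = f(t_n, p_n); k2 = f(t_n + h/2, p_n + (h/2)·k1); p_{n+1} = p_n + h·k2.
t=0.000000, p=-1.760000:
  k1 = f(0.000000, -1.760000) = -2.449200
  k2 = f(0.090000, -1.980428) = -2.487579
  p ← -1.760000 + 0.18·(-2.487579) = -2.207764
t=0.180000, p=-2.207764:
  k1 = f(0.180000, -2.207764) = -2.539995
  k2 = f(0.270000, -2.436364) = -2.601856
  p ← -2.207764 + 0.18·(-2.601856) = -2.676098
p(0.36) ≈ -2.6761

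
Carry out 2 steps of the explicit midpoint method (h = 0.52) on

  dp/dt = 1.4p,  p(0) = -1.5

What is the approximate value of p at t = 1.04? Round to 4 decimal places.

-5.9580

Midpoint: k1 = f(t_n, p_n); k2 = f(t_n + h/2, p_n + (h/2)·k1); p_{n+1} = p_n + h·k2.
t=0.000000, p=-1.500000:
  k1 = f(0.000000, -1.500000) = -2.100000
  k2 = f(0.260000, -2.046000) = -2.864400
  p ← -1.500000 + 0.52·(-2.864400) = -2.989488
t=0.520000, p=-2.989488:
  k1 = f(0.520000, -2.989488) = -4.185283
  k2 = f(0.780000, -4.077662) = -5.708726
  p ← -2.989488 + 0.52·(-5.708726) = -5.958026
p(1.04) ≈ -5.9580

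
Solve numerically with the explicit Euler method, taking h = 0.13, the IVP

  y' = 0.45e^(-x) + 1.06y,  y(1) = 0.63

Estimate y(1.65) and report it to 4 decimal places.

Euler: y_{n+1} = y_n + h·f(x_n, y_n).
x=1.000000, y=0.630000: f=0.833346 → y ← 0.630000 + 0.13·0.833346 = 0.738335
x=1.130000, y=0.738335: f=0.928000 → y ← 0.738335 + 0.13·0.928000 = 0.858975
x=1.260000, y=0.858975: f=1.038158 → y ← 0.858975 + 0.13·1.038158 = 0.993935
x=1.390000, y=0.993935: f=1.165655 → y ← 0.993935 + 0.13·1.165655 = 1.145471
x=1.520000, y=1.145471: f=1.312619 → y ← 1.145471 + 0.13·1.312619 = 1.316111
y(1.65) ≈ 1.3161

1.3161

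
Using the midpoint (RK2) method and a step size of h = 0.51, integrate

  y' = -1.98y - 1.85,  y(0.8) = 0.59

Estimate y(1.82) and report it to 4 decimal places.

-0.5532

Midpoint: k1 = f(s_n, y_n); k2 = f(s_n + h/2, y_n + (h/2)·k1); y_{n+1} = y_n + h·k2.
s=0.800000, y=0.590000:
  k1 = f(0.800000, 0.590000) = -3.018200
  k2 = f(1.055000, -0.179641) = -1.494311
  y ← 0.590000 + 0.51·(-1.494311) = -0.172099
s=1.310000, y=-0.172099:
  k1 = f(1.310000, -0.172099) = -1.509245
  k2 = f(1.565000, -0.556956) = -0.747227
  y ← -0.172099 + 0.51·(-0.747227) = -0.553184
y(1.82) ≈ -0.5532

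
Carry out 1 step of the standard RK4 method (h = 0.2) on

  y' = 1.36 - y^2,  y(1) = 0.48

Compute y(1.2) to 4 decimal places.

RK4: k1 = f(t_n, y_n); k2 = f(t_n + h/2, y_n + (h/2)·k1); k3 = f(t_n + h/2, y_n + (h/2)·k2); k4 = f(t_n + h, y_n + h·k3); y_{n+1} = y_n + (h/6)·(k1 + 2k2 + 2k3 + k4).
t=1.000000, y=0.480000:
  k1 = f(1.000000, 0.480000) = 1.129600
  k2 = f(1.100000, 0.592960) = 1.008398
  k3 = f(1.100000, 0.580840) = 1.022625
  k4 = f(1.200000, 0.684525) = 0.891426
  y ← 0.480000 + (0.2/6)·(k1 + 2k2 + 2k3 + k4) = 0.682769
y(1.2) ≈ 0.6828

0.6828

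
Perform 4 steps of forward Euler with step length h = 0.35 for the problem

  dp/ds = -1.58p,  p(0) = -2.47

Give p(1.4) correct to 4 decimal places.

-0.0986

Euler: p_{n+1} = p_n + h·f(s_n, p_n).
s=0.000000, p=-2.470000: f=3.902600 → p ← -2.470000 + 0.35·3.902600 = -1.104090
s=0.350000, p=-1.104090: f=1.744462 → p ← -1.104090 + 0.35·1.744462 = -0.493528
s=0.700000, p=-0.493528: f=0.779775 → p ← -0.493528 + 0.35·0.779775 = -0.220607
s=1.050000, p=-0.220607: f=0.348559 → p ← -0.220607 + 0.35·0.348559 = -0.098611
p(1.4) ≈ -0.0986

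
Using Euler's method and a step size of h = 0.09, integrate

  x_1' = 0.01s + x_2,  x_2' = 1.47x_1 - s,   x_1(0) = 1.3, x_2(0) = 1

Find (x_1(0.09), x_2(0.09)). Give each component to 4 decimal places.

Euler on (x_1,x_2): x_1_{n+1} = x_1_n + h·x_1', x_2_{n+1} = x_2_n + h·x_2'.
0.000000: (1.300000, 1.000000); f=(1.000000, 1.911000) → (1.390000, 1.171990)
(x_1(0.09), x_2(0.09)) ≈ (1.3900, 1.1720)

1.3900, 1.1720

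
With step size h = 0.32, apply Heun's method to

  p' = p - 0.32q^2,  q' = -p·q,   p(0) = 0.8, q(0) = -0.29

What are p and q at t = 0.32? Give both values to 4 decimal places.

Heun on (p,q): k1 = f(t_n, state_n); k2 = f(t_n + h, state_n + h·k1); state_{n+1} = state_n + (h/2)·(k1 + k2).
0.000000: (0.800000, -0.290000)
  k1 = (0.773088, 0.232000)
  predictor → (1.047388, -0.215760)
  k2 = (1.032491, 0.225984)
  → (1.088893, -0.216722)
(p(0.32), q(0.32)) ≈ (1.0889, -0.2167)

1.0889, -0.2167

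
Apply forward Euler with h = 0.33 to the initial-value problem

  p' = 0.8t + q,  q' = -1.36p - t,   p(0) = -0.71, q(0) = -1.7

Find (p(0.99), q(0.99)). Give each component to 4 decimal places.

-1.7690, -0.4017

Euler on (p,q): p_{n+1} = p_n + h·p', q_{n+1} = q_n + h·q'.
0.000000: (-0.710000, -1.700000); f=(-1.700000, 0.965600) → (-1.271000, -1.381352)
0.330000: (-1.271000, -1.381352); f=(-1.117352, 1.398560) → (-1.639726, -0.919827)
0.660000: (-1.639726, -0.919827); f=(-0.391827, 1.570028) → (-1.769029, -0.401718)
(p(0.99), q(0.99)) ≈ (-1.7690, -0.4017)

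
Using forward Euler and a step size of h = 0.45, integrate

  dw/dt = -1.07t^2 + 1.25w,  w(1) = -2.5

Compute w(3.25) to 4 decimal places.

-42.1883

Euler: w_{n+1} = w_n + h·f(t_n, w_n).
t=1.000000, w=-2.500000: f=-4.195000 → w ← -2.500000 + 0.45·(-4.195000) = -4.387750
t=1.450000, w=-4.387750: f=-7.734363 → w ← -4.387750 + 0.45·(-7.734363) = -7.868213
t=1.900000, w=-7.868213: f=-13.697966 → w ← -7.868213 + 0.45·(-13.697966) = -14.032298
t=2.350000, w=-14.032298: f=-23.449448 → w ← -14.032298 + 0.45·(-23.449448) = -24.584549
t=2.800000, w=-24.584549: f=-39.119487 → w ← -24.584549 + 0.45·(-39.119487) = -42.188318
w(3.25) ≈ -42.1883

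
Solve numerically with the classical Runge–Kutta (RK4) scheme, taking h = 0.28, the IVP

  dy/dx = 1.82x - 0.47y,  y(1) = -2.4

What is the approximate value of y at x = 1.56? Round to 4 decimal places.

-0.6866

RK4: k1 = f(x_n, y_n); k2 = f(x_n + h/2, y_n + (h/2)·k1); k3 = f(x_n + h/2, y_n + (h/2)·k2); k4 = f(x_n + h, y_n + h·k3); y_{n+1} = y_n + (h/6)·(k1 + 2k2 + 2k3 + k4).
x=1.000000, y=-2.400000:
  k1 = f(1.000000, -2.400000) = 2.948000
  k2 = f(1.140000, -1.987280) = 3.008822
  k3 = f(1.140000, -1.978765) = 3.004820
  k4 = f(1.280000, -1.558651) = 3.062166
  y ← -2.400000 + (0.28/6)·(k1 + 2k2 + 2k3 + k4) = -1.558252
x=1.280000, y=-1.558252:
  k1 = f(1.280000, -1.558252) = 3.061979
  k2 = f(1.420000, -1.129575) = 3.115300
  k3 = f(1.420000, -1.122110) = 3.111792
  k4 = f(1.560000, -0.686951) = 3.162067
  y ← -1.558252 + (0.28/6)·(k1 + 2k2 + 2k3 + k4) = -0.686602
y(1.56) ≈ -0.6866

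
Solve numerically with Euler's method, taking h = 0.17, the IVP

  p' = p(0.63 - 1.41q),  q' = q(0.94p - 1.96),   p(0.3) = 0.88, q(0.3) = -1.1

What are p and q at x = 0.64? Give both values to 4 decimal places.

1.5923, -0.7634

Euler on (p,q): p_{n+1} = p_n + h·p', q_{n+1} = q_n + h·q'.
0.300000: (0.880000, -1.100000); f=(1.919280, 1.246080) → (1.206278, -0.888166)
0.470000: (1.206278, -0.888166); f=(2.270594, 0.733713) → (1.592279, -0.763435)
(p(0.64), q(0.64)) ≈ (1.5923, -0.7634)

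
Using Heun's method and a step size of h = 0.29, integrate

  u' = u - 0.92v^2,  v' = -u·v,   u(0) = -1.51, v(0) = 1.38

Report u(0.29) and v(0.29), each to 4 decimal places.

Heun on (u,v): k1 = f(t_n, state_n); k2 = f(t_n + h, state_n + h·k1); state_{n+1} = state_n + (h/2)·(k1 + k2).
0.000000: (-1.510000, 1.380000)
  k1 = (-3.262048, 2.083800)
  predictor → (-2.455994, 1.984302)
  k2 = (-6.078452, 4.873434)
  → (-2.864372, 2.388799)
(u(0.29), v(0.29)) ≈ (-2.8644, 2.3888)

-2.8644, 2.3888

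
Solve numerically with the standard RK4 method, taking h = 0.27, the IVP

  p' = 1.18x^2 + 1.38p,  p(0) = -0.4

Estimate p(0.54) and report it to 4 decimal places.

RK4: k1 = f(x_n, p_n); k2 = f(x_n + h/2, p_n + (h/2)·k1); k3 = f(x_n + h/2, p_n + (h/2)·k2); k4 = f(x_n + h, p_n + h·k3); p_{n+1} = p_n + (h/6)·(k1 + 2k2 + 2k3 + k4).
x=0.000000, p=-0.400000:
  k1 = f(0.000000, -0.400000) = -0.552000
  k2 = f(0.135000, -0.474520) = -0.633332
  k3 = f(0.135000, -0.485500) = -0.648484
  k4 = f(0.270000, -0.575091) = -0.707603
  p ← -0.400000 + (0.27/6)·(k1 + 2k2 + 2k3 + k4) = -0.572046
x=0.270000, p=-0.572046:
  k1 = f(0.270000, -0.572046) = -0.703401
  k2 = f(0.405000, -0.667005) = -0.726917
  k3 = f(0.405000, -0.670179) = -0.731298
  k4 = f(0.540000, -0.769496) = -0.717817
  p ← -0.572046 + (0.27/6)·(k1 + 2k2 + 2k3 + k4) = -0.767240
p(0.54) ≈ -0.7672

-0.7672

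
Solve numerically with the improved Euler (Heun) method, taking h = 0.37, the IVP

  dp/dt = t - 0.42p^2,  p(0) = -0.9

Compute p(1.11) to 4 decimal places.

-0.6915

Heun: k1 = f(t_n, p_n); k2 = f(t_n + h, p_n + h·k1); p_{n+1} = p_n + (h/2)·(k1 + k2).
t=0.000000, p=-0.900000:
  k1 = f(0.000000, -0.900000) = -0.340200
  k2 = f(0.370000, -1.025874) = -0.072015
  p ← -0.900000 + (0.37/2)·(-0.340200 + (-0.072015)) = -0.976260
t=0.370000, p=-0.976260:
  k1 = f(0.370000, -0.976260) = -0.030295
  k2 = f(0.740000, -0.987469) = 0.330460
  p ← -0.976260 + (0.37/2)·(-0.030295 + 0.330460) = -0.920729
t=0.740000, p=-0.920729:
  k1 = f(0.740000, -0.920729) = 0.383948
  k2 = f(1.110000, -0.778668) = 0.855344
  p ← -0.920729 + (0.37/2)·(0.383948 + 0.855344) = -0.691460
p(1.11) ≈ -0.6915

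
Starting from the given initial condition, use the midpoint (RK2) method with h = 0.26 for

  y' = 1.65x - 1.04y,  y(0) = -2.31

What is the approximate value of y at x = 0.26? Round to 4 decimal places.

Midpoint: k1 = f(x_n, y_n); k2 = f(x_n + h/2, y_n + (h/2)·k1); y_{n+1} = y_n + h·k2.
x=0.000000, y=-2.310000:
  k1 = f(0.000000, -2.310000) = 2.402400
  k2 = f(0.130000, -1.997688) = 2.292096
  y ← -2.310000 + 0.26·2.292096 = -1.714055
y(0.26) ≈ -1.7141

-1.7141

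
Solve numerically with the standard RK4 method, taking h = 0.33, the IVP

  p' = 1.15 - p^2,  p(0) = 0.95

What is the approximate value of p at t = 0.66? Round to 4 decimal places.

1.0412

RK4: k1 = f(t_n, p_n); k2 = f(t_n + h/2, p_n + (h/2)·k1); k3 = f(t_n + h/2, p_n + (h/2)·k2); k4 = f(t_n + h, p_n + h·k3); p_{n+1} = p_n + (h/6)·(k1 + 2k2 + 2k3 + k4).
t=0.000000, p=0.950000:
  k1 = f(0.000000, 0.950000) = 0.247500
  k2 = f(0.165000, 0.990837) = 0.168241
  k3 = f(0.165000, 0.977760) = 0.193986
  k4 = f(0.330000, 1.014015) = 0.121773
  p ← 0.950000 + (0.33/6)·(k1 + 2k2 + 2k3 + k4) = 1.010155
t=0.330000, p=1.010155:
  k1 = f(0.330000, 1.010155) = 0.129587
  k2 = f(0.495000, 1.031537) = 0.085932
  k3 = f(0.495000, 1.024334) = 0.100740
  k4 = f(0.660000, 1.043399) = 0.061318
  p ← 1.010155 + (0.33/6)·(k1 + 2k2 + 2k3 + k4) = 1.041189
p(0.66) ≈ 1.0412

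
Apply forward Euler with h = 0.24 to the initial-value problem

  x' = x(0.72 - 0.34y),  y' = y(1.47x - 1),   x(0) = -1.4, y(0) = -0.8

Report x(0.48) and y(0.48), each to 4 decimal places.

Euler on (x,y): x_{n+1} = x_n + h·x', y_{n+1} = y_n + h·y'.
0.000000: (-1.400000, -0.800000); f=(-1.388800, 2.446400) → (-1.733312, -0.212864)
0.240000: (-1.733312, -0.212864); f=(-1.373431, 0.755235) → (-2.062935, -0.031608)
(x(0.48), y(0.48)) ≈ (-2.0629, -0.0316)

-2.0629, -0.0316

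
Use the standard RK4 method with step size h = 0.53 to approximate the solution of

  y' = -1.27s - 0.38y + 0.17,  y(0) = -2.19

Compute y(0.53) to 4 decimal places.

-1.8759

RK4: k1 = f(s_n, y_n); k2 = f(s_n + h/2, y_n + (h/2)·k1); k3 = f(s_n + h/2, y_n + (h/2)·k2); k4 = f(s_n + h, y_n + h·k3); y_{n+1} = y_n + (h/6)·(k1 + 2k2 + 2k3 + k4).
s=0.000000, y=-2.190000:
  k1 = f(0.000000, -2.190000) = 1.002200
  k2 = f(0.265000, -1.924417) = 0.564728
  k3 = f(0.265000, -2.040347) = 0.608782
  k4 = f(0.530000, -1.867346) = 0.206491
  y ← -2.190000 + (0.53/6)·(k1 + 2k2 + 2k3 + k4) = -1.875912
y(0.53) ≈ -1.8759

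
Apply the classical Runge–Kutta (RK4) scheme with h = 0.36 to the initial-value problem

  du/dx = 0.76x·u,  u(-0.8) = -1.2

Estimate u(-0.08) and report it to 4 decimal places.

RK4: k1 = f(x_n, u_n); k2 = f(x_n + h/2, u_n + (h/2)·k1); k3 = f(x_n + h/2, u_n + (h/2)·k2); k4 = f(x_n + h, u_n + h·k3); u_{n+1} = u_n + (h/6)·(k1 + 2k2 + 2k3 + k4).
x=-0.800000, u=-1.200000:
  k1 = f(-0.800000, -1.200000) = 0.729600
  k2 = f(-0.620000, -1.068672) = 0.503558
  k3 = f(-0.620000, -1.109360) = 0.522730
  k4 = f(-0.440000, -1.011817) = 0.338352
  u ← -1.200000 + (0.36/6)·(k1 + 2k2 + 2k3 + k4) = -1.012768
x=-0.440000, u=-1.012768:
  k1 = f(-0.440000, -1.012768) = 0.338670
  k2 = f(-0.260000, -0.951808) = 0.188077
  k3 = f(-0.260000, -0.978914) = 0.193433
  k4 = f(-0.080000, -0.943132) = 0.057342
  u ← -1.012768 + (0.36/6)·(k1 + 2k2 + 2k3 + k4) = -0.943226
u(-0.08) ≈ -0.9432

-0.9432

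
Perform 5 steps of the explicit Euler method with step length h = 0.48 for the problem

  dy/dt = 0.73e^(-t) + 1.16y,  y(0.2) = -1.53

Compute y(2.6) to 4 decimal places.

-11.2222

Euler: y_{n+1} = y_n + h·f(t_n, y_n).
t=0.200000, y=-1.530000: f=-1.177127 → y ← -1.530000 + 0.48·(-1.177127) = -2.095021
t=0.680000, y=-2.095021: f=-2.060394 → y ← -2.095021 + 0.48·(-2.060394) = -3.084010
t=1.160000, y=-3.084010: f=-3.348606 → y ← -3.084010 + 0.48·(-3.348606) = -4.691341
t=1.640000, y=-4.691341: f=-5.300350 → y ← -4.691341 + 0.48·(-5.300350) = -7.235509
t=2.120000, y=-7.235509: f=-8.305567 → y ← -7.235509 + 0.48·(-8.305567) = -11.222181
y(2.6) ≈ -11.2222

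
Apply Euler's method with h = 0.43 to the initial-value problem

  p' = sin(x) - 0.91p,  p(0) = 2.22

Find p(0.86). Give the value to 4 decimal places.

Euler: p_{n+1} = p_n + h·f(x_n, p_n).
x=0.000000, p=2.220000: f=-2.020200 → p ← 2.220000 + 0.43·(-2.020200) = 1.351314
x=0.430000, p=1.351314: f=-0.812825 → p ← 1.351314 + 0.43·(-0.812825) = 1.001799
p(0.86) ≈ 1.0018

1.0018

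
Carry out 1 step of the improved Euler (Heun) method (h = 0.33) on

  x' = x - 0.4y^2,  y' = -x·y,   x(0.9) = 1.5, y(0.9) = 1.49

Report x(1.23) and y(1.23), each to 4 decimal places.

1.8444, 0.9099

Heun on (x,y): k1 = f(t_n, state_n); k2 = f(t_n + h, state_n + h·k1); state_{n+1} = state_n + (h/2)·(k1 + k2).
0.900000: (1.500000, 1.490000)
  k1 = (0.611960, -2.235000)
  predictor → (1.701947, 0.752450)
  k2 = (1.475474, -1.280630)
  → (1.844427, 0.909921)
(x(1.23), y(1.23)) ≈ (1.8444, 0.9099)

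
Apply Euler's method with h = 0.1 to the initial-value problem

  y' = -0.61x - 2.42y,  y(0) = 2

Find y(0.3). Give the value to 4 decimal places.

0.8542

Euler: y_{n+1} = y_n + h·f(x_n, y_n).
x=0.000000, y=2.000000: f=-4.840000 → y ← 2.000000 + 0.1·(-4.840000) = 1.516000
x=0.100000, y=1.516000: f=-3.729720 → y ← 1.516000 + 0.1·(-3.729720) = 1.143028
x=0.200000, y=1.143028: f=-2.888128 → y ← 1.143028 + 0.1·(-2.888128) = 0.854215
y(0.3) ≈ 0.8542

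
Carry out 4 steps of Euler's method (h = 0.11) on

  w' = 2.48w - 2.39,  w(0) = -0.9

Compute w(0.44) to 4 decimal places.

-3.9275

Euler: w_{n+1} = w_n + h·f(t_n, w_n).
t=0.000000, w=-0.900000: f=-4.622000 → w ← -0.900000 + 0.11·(-4.622000) = -1.408420
t=0.110000, w=-1.408420: f=-5.882882 → w ← -1.408420 + 0.11·(-5.882882) = -2.055537
t=0.220000, w=-2.055537: f=-7.487732 → w ← -2.055537 + 0.11·(-7.487732) = -2.879187
t=0.330000, w=-2.879187: f=-9.530385 → w ← -2.879187 + 0.11·(-9.530385) = -3.927530
w(0.44) ≈ -3.9275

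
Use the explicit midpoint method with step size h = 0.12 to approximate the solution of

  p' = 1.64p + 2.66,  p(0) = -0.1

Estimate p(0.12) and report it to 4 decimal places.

0.2290

Midpoint: k1 = f(s_n, p_n); k2 = f(s_n + h/2, p_n + (h/2)·k1); p_{n+1} = p_n + h·k2.
s=0.000000, p=-0.100000:
  k1 = f(0.000000, -0.100000) = 2.496000
  k2 = f(0.060000, 0.049760) = 2.741606
  p ← -0.100000 + 0.12·2.741606 = 0.228993
p(0.12) ≈ 0.2290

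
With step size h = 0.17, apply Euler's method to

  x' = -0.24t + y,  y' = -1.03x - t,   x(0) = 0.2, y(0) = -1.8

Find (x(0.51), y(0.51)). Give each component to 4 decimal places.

Euler on (x,y): x_{n+1} = x_n + h·x', y_{n+1} = y_n + h·y'.
0.000000: (0.200000, -1.800000); f=(-1.800000, -0.206000) → (-0.106000, -1.835020)
0.170000: (-0.106000, -1.835020); f=(-1.875820, -0.060820) → (-0.424889, -1.845359)
0.340000: (-0.424889, -1.845359); f=(-1.926959, 0.097636) → (-0.752472, -1.828761)
(x(0.51), y(0.51)) ≈ (-0.7525, -1.8288)

-0.7525, -1.8288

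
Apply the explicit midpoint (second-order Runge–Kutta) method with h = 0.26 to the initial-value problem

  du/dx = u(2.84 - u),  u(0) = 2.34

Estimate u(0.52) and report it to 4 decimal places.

Midpoint: k1 = f(x_n, u_n); k2 = f(x_n + h/2, u_n + (h/2)·k1); u_{n+1} = u_n + h·k2.
x=0.000000, u=2.340000:
  k1 = f(0.000000, 2.340000) = 1.170000
  k2 = f(0.130000, 2.492100) = 0.867002
  u ← 2.340000 + 0.26·0.867002 = 2.565420
x=0.260000, u=2.565420:
  k1 = f(0.260000, 2.565420) = 0.704412
  k2 = f(0.390000, 2.656994) = 0.486246
  u ← 2.565420 + 0.26·0.486246 = 2.691844
u(0.52) ≈ 2.6918

2.6918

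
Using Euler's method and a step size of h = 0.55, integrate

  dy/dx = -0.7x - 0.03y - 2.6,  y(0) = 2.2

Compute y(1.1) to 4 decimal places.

-0.9202

Euler: y_{n+1} = y_n + h·f(x_n, y_n).
x=0.000000, y=2.200000: f=-2.666000 → y ← 2.200000 + 0.55·(-2.666000) = 0.733700
x=0.550000, y=0.733700: f=-3.007011 → y ← 0.733700 + 0.55·(-3.007011) = -0.920156
y(1.1) ≈ -0.9202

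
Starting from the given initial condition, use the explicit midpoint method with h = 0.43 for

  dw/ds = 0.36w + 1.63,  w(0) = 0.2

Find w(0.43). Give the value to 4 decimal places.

0.9885

Midpoint: k1 = f(s_n, w_n); k2 = f(s_n + h/2, w_n + (h/2)·k1); w_{n+1} = w_n + h·k2.
s=0.000000, w=0.200000:
  k1 = f(0.000000, 0.200000) = 1.702000
  k2 = f(0.215000, 0.565930) = 1.833735
  w ← 0.200000 + 0.43·1.833735 = 0.988506
w(0.43) ≈ 0.9885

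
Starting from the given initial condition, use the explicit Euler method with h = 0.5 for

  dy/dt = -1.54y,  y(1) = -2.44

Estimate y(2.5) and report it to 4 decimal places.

Euler: y_{n+1} = y_n + h·f(t_n, y_n).
t=1.000000, y=-2.440000: f=3.757600 → y ← -2.440000 + 0.5·3.757600 = -0.561200
t=1.500000, y=-0.561200: f=0.864248 → y ← -0.561200 + 0.5·0.864248 = -0.129076
t=2.000000, y=-0.129076: f=0.198777 → y ← -0.129076 + 0.5·0.198777 = -0.029687
y(2.5) ≈ -0.0297

-0.0297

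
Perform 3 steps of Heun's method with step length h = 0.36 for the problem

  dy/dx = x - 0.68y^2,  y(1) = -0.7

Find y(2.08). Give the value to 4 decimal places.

0.7805

Heun: k1 = f(x_n, y_n); k2 = f(x_n + h, y_n + h·k1); y_{n+1} = y_n + (h/2)·(k1 + k2).
x=1.000000, y=-0.700000:
  k1 = f(1.000000, -0.700000) = 0.666800
  k2 = f(1.360000, -0.459952) = 1.216142
  y ← -0.700000 + (0.36/2)·(0.666800 + 1.216142) = -0.361070
x=1.360000, y=-0.361070:
  k1 = f(1.360000, -0.361070) = 1.271347
  k2 = f(1.720000, 0.096615) = 1.713653
  y ← -0.361070 + (0.36/2)·(1.271347 + 1.713653) = 0.176230
x=1.720000, y=0.176230:
  k1 = f(1.720000, 0.176230) = 1.698881
  k2 = f(2.080000, 0.787827) = 1.657944
  y ← 0.176230 + (0.36/2)·(1.698881 + 1.657944) = 0.780458
y(2.08) ≈ 0.7805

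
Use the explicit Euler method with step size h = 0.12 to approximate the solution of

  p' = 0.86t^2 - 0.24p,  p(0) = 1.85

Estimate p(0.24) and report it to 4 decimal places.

Euler: p_{n+1} = p_n + h·f(t_n, p_n).
t=0.000000, p=1.850000: f=-0.444000 → p ← 1.850000 + 0.12·(-0.444000) = 1.796720
t=0.120000, p=1.796720: f=-0.418829 → p ← 1.796720 + 0.12·(-0.418829) = 1.746461
p(0.24) ≈ 1.7465

1.7465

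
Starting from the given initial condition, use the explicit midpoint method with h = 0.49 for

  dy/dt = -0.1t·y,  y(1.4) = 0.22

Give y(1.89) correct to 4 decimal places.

0.2029

Midpoint: k1 = f(t_n, y_n); k2 = f(t_n + h/2, y_n + (h/2)·k1); y_{n+1} = y_n + h·k2.
t=1.400000, y=0.220000:
  k1 = f(1.400000, 0.220000) = -0.030800
  k2 = f(1.645000, 0.212454) = -0.034949
  y ← 0.220000 + 0.49·(-0.034949) = 0.202875
y(1.89) ≈ 0.2029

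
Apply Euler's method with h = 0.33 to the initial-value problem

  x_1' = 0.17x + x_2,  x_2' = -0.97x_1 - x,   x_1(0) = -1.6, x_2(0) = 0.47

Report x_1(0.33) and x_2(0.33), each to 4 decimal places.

-1.4449, 0.9822

Euler on (x_1,x_2): x_1_{n+1} = x_1_n + h·x_1', x_2_{n+1} = x_2_n + h·x_2'.
0.000000: (-1.600000, 0.470000); f=(0.470000, 1.552000) → (-1.444900, 0.982160)
(x_1(0.33), x_2(0.33)) ≈ (-1.4449, 0.9822)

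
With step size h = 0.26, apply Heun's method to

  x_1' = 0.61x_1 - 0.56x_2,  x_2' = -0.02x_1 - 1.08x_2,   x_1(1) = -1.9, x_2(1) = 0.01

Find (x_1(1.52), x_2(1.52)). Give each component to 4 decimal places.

Heun on (x_1,x_2): k1 = f(s_n, state_n); k2 = f(s_n + h, state_n + h·k1); state_{n+1} = state_n + (h/2)·(k1 + k2).
1.000000: (-1.900000, 0.010000)
  k1 = (-1.164600, 0.027200)
  predictor → (-2.202796, 0.017072)
  k2 = (-1.353266, 0.025618)
  → (-2.227323, 0.016866)
1.260000: (-2.227323, 0.016866)
  k1 = (-1.368112, 0.026331)
  predictor → (-2.583032, 0.023712)
  k2 = (-1.588928, 0.026051)
  → (-2.611738, 0.023676)
(x_1(1.52), x_2(1.52)) ≈ (-2.6117, 0.0237)

-2.6117, 0.0237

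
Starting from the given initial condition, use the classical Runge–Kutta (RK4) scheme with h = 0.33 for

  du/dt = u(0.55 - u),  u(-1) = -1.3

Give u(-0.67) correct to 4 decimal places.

RK4: k1 = f(t_n, u_n); k2 = f(t_n + h/2, u_n + (h/2)·k1); k3 = f(t_n + h/2, u_n + (h/2)·k2); k4 = f(t_n + h, u_n + h·k3); u_{n+1} = u_n + (h/6)·(k1 + 2k2 + 2k3 + k4).
t=-1.000000, u=-1.300000:
  k1 = f(-1.000000, -1.300000) = -2.405000
  k2 = f(-0.835000, -1.696825) = -3.812469
  k3 = f(-0.835000, -1.929057) = -4.782244
  k4 = f(-0.670000, -2.878140) = -9.866670
  u ← -1.300000 + (0.33/6)·(k1 + 2k2 + 2k3 + k4) = -2.920360
u(-0.67) ≈ -2.9204

-2.9204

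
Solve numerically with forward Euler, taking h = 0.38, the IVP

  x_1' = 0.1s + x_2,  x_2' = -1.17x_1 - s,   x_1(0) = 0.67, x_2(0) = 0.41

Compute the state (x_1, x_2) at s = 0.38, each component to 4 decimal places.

0.8258, 0.1121

Euler on (x_1,x_2): x_1_{n+1} = x_1_n + h·x_1', x_2_{n+1} = x_2_n + h·x_2'.
0.000000: (0.670000, 0.410000); f=(0.410000, -0.783900) → (0.825800, 0.112118)
(x_1(0.38), x_2(0.38)) ≈ (0.8258, 0.1121)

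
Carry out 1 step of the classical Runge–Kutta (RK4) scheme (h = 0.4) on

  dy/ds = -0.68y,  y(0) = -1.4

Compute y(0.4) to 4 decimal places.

-1.0666

RK4: k1 = f(s_n, y_n); k2 = f(s_n + h/2, y_n + (h/2)·k1); k3 = f(s_n + h/2, y_n + (h/2)·k2); k4 = f(s_n + h, y_n + h·k3); y_{n+1} = y_n + (h/6)·(k1 + 2k2 + 2k3 + k4).
s=0.000000, y=-1.400000:
  k1 = f(0.000000, -1.400000) = 0.952000
  k2 = f(0.200000, -1.209600) = 0.822528
  k3 = f(0.200000, -1.235494) = 0.840136
  k4 = f(0.400000, -1.063946) = 0.723483
  y ← -1.400000 + (0.4/6)·(k1 + 2k2 + 2k3 + k4) = -1.066613
y(0.4) ≈ -1.0666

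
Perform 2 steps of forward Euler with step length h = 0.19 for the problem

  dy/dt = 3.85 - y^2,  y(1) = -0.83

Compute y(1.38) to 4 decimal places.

0.4921

Euler: y_{n+1} = y_n + h·f(t_n, y_n).
t=1.000000, y=-0.830000: f=3.161100 → y ← -0.830000 + 0.19·3.161100 = -0.229391
t=1.190000, y=-0.229391: f=3.797380 → y ← -0.229391 + 0.19·3.797380 = 0.492111
y(1.38) ≈ 0.4921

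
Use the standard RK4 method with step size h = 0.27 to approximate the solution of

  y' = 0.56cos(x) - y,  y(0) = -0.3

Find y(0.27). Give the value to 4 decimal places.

RK4: k1 = f(x_n, y_n); k2 = f(x_n + h/2, y_n + (h/2)·k1); k3 = f(x_n + h/2, y_n + (h/2)·k2); k4 = f(x_n + h, y_n + h·k3); y_{n+1} = y_n + (h/6)·(k1 + 2k2 + 2k3 + k4).
x=0.000000, y=-0.300000:
  k1 = f(0.000000, -0.300000) = 0.860000
  k2 = f(0.135000, -0.183900) = 0.738805
  k3 = f(0.135000, -0.200261) = 0.755166
  k4 = f(0.270000, -0.096105) = 0.635817
  y ← -0.300000 + (0.27/6)·(k1 + 2k2 + 2k3 + k4) = -0.098231
y(0.27) ≈ -0.0982

-0.0982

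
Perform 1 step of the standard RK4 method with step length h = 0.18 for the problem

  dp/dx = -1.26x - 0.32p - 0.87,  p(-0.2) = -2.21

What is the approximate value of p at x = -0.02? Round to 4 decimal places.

RK4: k1 = f(x_n, p_n); k2 = f(x_n + h/2, p_n + (h/2)·k1); k3 = f(x_n + h/2, p_n + (h/2)·k2); k4 = f(x_n + h, p_n + h·k3); p_{n+1} = p_n + (h/6)·(k1 + 2k2 + 2k3 + k4).
x=-0.200000, p=-2.210000:
  k1 = f(-0.200000, -2.210000) = 0.089200
  k2 = f(-0.110000, -2.201972) = -0.026769
  k3 = f(-0.110000, -2.212409) = -0.023429
  k4 = f(-0.020000, -2.214217) = -0.136250
  p ← -2.210000 + (0.18/6)·(k1 + 2k2 + 2k3 + k4) = -2.214423
p(-0.02) ≈ -2.2144

-2.2144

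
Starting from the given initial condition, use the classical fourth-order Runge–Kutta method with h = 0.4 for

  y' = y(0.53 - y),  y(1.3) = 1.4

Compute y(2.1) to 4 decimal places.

RK4: k1 = f(x_n, y_n); k2 = f(x_n + h/2, y_n + (h/2)·k1); k3 = f(x_n + h/2, y_n + (h/2)·k2); k4 = f(x_n + h, y_n + h·k3); y_{n+1} = y_n + (h/6)·(k1 + 2k2 + 2k3 + k4).
x=1.300000, y=1.400000:
  k1 = f(1.300000, 1.400000) = -1.218000
  k2 = f(1.500000, 1.156400) = -0.724369
  k3 = f(1.500000, 1.255126) = -0.910125
  k4 = f(1.700000, 1.035950) = -0.524139
  y ← 1.400000 + (0.4/6)·(k1 + 2k2 + 2k3 + k4) = 1.065925
x=1.700000, y=1.065925:
  k1 = f(1.700000, 1.065925) = -0.571256
  k2 = f(1.900000, 0.951674) = -0.401296
  k3 = f(1.900000, 0.985666) = -0.449134
  k4 = f(2.100000, 0.886271) = -0.315753
  y ← 1.065925 + (0.4/6)·(k1 + 2k2 + 2k3 + k4) = 0.893400
y(2.1) ≈ 0.8934

0.8934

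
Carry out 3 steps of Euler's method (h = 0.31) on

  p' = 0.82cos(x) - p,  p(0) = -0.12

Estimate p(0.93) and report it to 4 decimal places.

Euler: p_{n+1} = p_n + h·f(x_n, p_n).
x=0.000000, p=-0.120000: f=0.940000 → p ← -0.120000 + 0.31·0.940000 = 0.171400
x=0.310000, p=0.171400: f=0.609514 → p ← 0.171400 + 0.31·0.609514 = 0.360349
x=0.620000, p=0.360349: f=0.307031 → p ← 0.360349 + 0.31·0.307031 = 0.455529
p(0.93) ≈ 0.4555

0.4555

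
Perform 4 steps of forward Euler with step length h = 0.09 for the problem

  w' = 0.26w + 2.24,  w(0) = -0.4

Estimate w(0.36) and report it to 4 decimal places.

Euler: w_{n+1} = w_n + h·f(s_n, w_n).
s=0.000000, w=-0.400000: f=2.136000 → w ← -0.400000 + 0.09·2.136000 = -0.207760
s=0.090000, w=-0.207760: f=2.185982 → w ← -0.207760 + 0.09·2.185982 = -0.011022
s=0.180000, w=-0.011022: f=2.237134 → w ← -0.011022 + 0.09·2.237134 = 0.190321
s=0.270000, w=0.190321: f=2.289483 → w ← 0.190321 + 0.09·2.289483 = 0.396374
w(0.36) ≈ 0.3964

0.3964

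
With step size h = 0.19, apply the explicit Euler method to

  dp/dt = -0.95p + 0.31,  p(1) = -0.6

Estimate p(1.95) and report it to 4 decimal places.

Euler: p_{n+1} = p_n + h·f(t_n, p_n).
t=1.000000, p=-0.600000: f=0.880000 → p ← -0.600000 + 0.19·0.880000 = -0.432800
t=1.190000, p=-0.432800: f=0.721160 → p ← -0.432800 + 0.19·0.721160 = -0.295780
t=1.380000, p=-0.295780: f=0.590991 → p ← -0.295780 + 0.19·0.590991 = -0.183491
t=1.570000, p=-0.183491: f=0.484317 → p ← -0.183491 + 0.19·0.484317 = -0.091471
t=1.760000, p=-0.091471: f=0.396898 → p ← -0.091471 + 0.19·0.396898 = -0.016061
p(1.95) ≈ -0.0161

-0.0161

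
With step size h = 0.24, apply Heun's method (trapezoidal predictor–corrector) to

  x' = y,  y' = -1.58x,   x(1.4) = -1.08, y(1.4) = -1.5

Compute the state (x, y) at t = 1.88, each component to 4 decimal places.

-1.5729, -0.4483

Heun on (x,y): k1 = f(t_n, state_n); k2 = f(t_n + h, state_n + h·k1); state_{n+1} = state_n + (h/2)·(k1 + k2).
1.400000: (-1.080000, -1.500000)
  k1 = (-1.500000, 1.706400)
  predictor → (-1.440000, -1.090464)
  k2 = (-1.090464, 2.275200)
  → (-1.390856, -1.022208)
1.640000: (-1.390856, -1.022208)
  k1 = (-1.022208, 2.197552)
  predictor → (-1.636186, -0.494796)
  k2 = (-0.494796, 2.585173)
  → (-1.572896, -0.448281)
(x(1.88), y(1.88)) ≈ (-1.5729, -0.4483)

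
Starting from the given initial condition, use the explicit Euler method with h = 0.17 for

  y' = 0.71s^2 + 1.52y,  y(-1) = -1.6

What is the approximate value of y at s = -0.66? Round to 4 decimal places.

-2.2987

Euler: y_{n+1} = y_n + h·f(s_n, y_n).
s=-1.000000, y=-1.600000: f=-1.722000 → y ← -1.600000 + 0.17·(-1.722000) = -1.892740
s=-0.830000, y=-1.892740: f=-2.387846 → y ← -1.892740 + 0.17·(-2.387846) = -2.298674
y(-0.66) ≈ -2.2987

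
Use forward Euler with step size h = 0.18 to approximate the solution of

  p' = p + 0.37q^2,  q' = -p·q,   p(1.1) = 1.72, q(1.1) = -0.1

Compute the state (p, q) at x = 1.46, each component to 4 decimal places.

Euler on (p,q): p_{n+1} = p_n + h·p', q_{n+1} = q_n + h·q'.
1.100000: (1.720000, -0.100000); f=(1.723700, 0.172000) → (2.030266, -0.069040)
1.280000: (2.030266, -0.069040); f=(2.032030, 0.140170) → (2.396031, -0.043809)
(p(1.46), q(1.46)) ≈ (2.3960, -0.0438)

2.3960, -0.0438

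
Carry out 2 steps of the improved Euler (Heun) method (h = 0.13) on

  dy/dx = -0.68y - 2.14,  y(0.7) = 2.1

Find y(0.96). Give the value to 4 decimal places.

Heun: k1 = f(x_n, y_n); k2 = f(x_n + h, y_n + h·k1); y_{n+1} = y_n + (h/2)·(k1 + k2).
x=0.700000, y=2.100000:
  k1 = f(0.700000, 2.100000) = -3.568000
  k2 = f(0.830000, 1.636160) = -3.252589
  y ← 2.100000 + (0.13/2)·(-3.568000 + (-3.252589)) = 1.656662
x=0.830000, y=1.656662:
  k1 = f(0.830000, 1.656662) = -3.266530
  k2 = f(0.960000, 1.232013) = -2.977769
  y ← 1.656662 + (0.13/2)·(-3.266530 + (-2.977769)) = 1.250782
y(0.96) ≈ 1.2508

1.2508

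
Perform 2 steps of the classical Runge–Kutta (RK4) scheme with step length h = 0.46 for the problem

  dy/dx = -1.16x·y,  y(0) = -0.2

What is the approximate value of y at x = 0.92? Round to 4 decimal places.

RK4: k1 = f(x_n, y_n); k2 = f(x_n + h/2, y_n + (h/2)·k1); k3 = f(x_n + h/2, y_n + (h/2)·k2); k4 = f(x_n + h, y_n + h·k3); y_{n+1} = y_n + (h/6)·(k1 + 2k2 + 2k3 + k4).
x=0.000000, y=-0.200000:
  k1 = f(0.000000, -0.200000) = 0.000000
  k2 = f(0.230000, -0.200000) = 0.053360
  k3 = f(0.230000, -0.187727) = 0.050086
  k4 = f(0.460000, -0.176961) = 0.094426
  y ← -0.200000 + (0.46/6)·(k1 + 2k2 + 2k3 + k4) = -0.176899
x=0.460000, y=-0.176899:
  k1 = f(0.460000, -0.176899) = 0.094393
  k2 = f(0.690000, -0.155189) = 0.124213
  k3 = f(0.690000, -0.148330) = 0.118723
  k4 = f(0.920000, -0.122286) = 0.130504
  y ← -0.176899 + (0.46/6)·(k1 + 2k2 + 2k3 + k4) = -0.122407
y(0.92) ≈ -0.1224

-0.1224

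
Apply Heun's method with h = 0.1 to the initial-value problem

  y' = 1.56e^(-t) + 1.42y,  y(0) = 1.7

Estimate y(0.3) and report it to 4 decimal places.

Heun: k1 = f(t_n, y_n); k2 = f(t_n + h, y_n + h·k1); y_{n+1} = y_n + (h/2)·(k1 + k2).
t=0.000000, y=1.700000:
  k1 = f(0.000000, 1.700000) = 3.974000
  k2 = f(0.100000, 2.097400) = 4.389854
  y ← 1.700000 + (0.1/2)·(3.974000 + 4.389854) = 2.118193
t=0.100000, y=2.118193:
  k1 = f(0.100000, 2.118193) = 4.419380
  k2 = f(0.200000, 2.560131) = 4.912606
  y ← 2.118193 + (0.1/2)·(4.419380 + 4.912606) = 2.584792
t=0.200000, y=2.584792:
  k1 = f(0.200000, 2.584792) = 4.947625
  k2 = f(0.300000, 3.079554) = 5.528644
  y ← 2.584792 + (0.1/2)·(4.947625 + 5.528644) = 3.108605
y(0.3) ≈ 3.1086

3.1086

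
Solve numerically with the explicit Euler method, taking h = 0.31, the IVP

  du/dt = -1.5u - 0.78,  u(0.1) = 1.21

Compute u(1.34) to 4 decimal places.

-0.3783

Euler: u_{n+1} = u_n + h·f(t_n, u_n).
t=0.100000, u=1.210000: f=-2.595000 → u ← 1.210000 + 0.31·(-2.595000) = 0.405550
t=0.410000, u=0.405550: f=-1.388325 → u ← 0.405550 + 0.31·(-1.388325) = -0.024831
t=0.720000, u=-0.024831: f=-0.742754 → u ← -0.024831 + 0.31·(-0.742754) = -0.255084
t=1.030000, u=-0.255084: f=-0.397373 → u ← -0.255084 + 0.31·(-0.397373) = -0.378270
u(1.34) ≈ -0.3783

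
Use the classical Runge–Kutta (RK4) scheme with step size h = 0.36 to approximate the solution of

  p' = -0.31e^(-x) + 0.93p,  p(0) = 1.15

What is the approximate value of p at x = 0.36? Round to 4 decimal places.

1.4948

RK4: k1 = f(x_n, p_n); k2 = f(x_n + h/2, p_n + (h/2)·k1); k3 = f(x_n + h/2, p_n + (h/2)·k2); k4 = f(x_n + h, p_n + h·k3); p_{n+1} = p_n + (h/6)·(k1 + 2k2 + 2k3 + k4).
x=0.000000, p=1.150000:
  k1 = f(0.000000, 1.150000) = 0.759500
  k2 = f(0.180000, 1.286710) = 0.937707
  k3 = f(0.180000, 1.318787) = 0.967538
  k4 = f(0.360000, 1.498314) = 1.177152
  p ← 1.150000 + (0.36/6)·(k1 + 2k2 + 2k3 + k4) = 1.494829
p(0.36) ≈ 1.4948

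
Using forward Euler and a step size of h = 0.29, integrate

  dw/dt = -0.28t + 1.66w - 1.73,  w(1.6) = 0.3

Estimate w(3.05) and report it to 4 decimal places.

-6.2871

Euler: w_{n+1} = w_n + h·f(t_n, w_n).
t=1.600000, w=0.300000: f=-1.680000 → w ← 0.300000 + 0.29·(-1.680000) = -0.187200
t=1.890000, w=-0.187200: f=-2.569952 → w ← -0.187200 + 0.29·(-2.569952) = -0.932486
t=2.180000, w=-0.932486: f=-3.888327 → w ← -0.932486 + 0.29·(-3.888327) = -2.060101
t=2.470000, w=-2.060101: f=-5.841367 → w ← -2.060101 + 0.29·(-5.841367) = -3.754097
t=2.760000, w=-3.754097: f=-8.734602 → w ← -3.754097 + 0.29·(-8.734602) = -6.287132
w(3.05) ≈ -6.2871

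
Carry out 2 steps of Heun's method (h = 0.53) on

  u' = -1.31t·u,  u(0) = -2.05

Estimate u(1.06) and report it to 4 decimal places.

-0.9760

Heun: k1 = f(t_n, u_n); k2 = f(t_n + h, u_n + h·k1); u_{n+1} = u_n + (h/2)·(k1 + k2).
t=0.000000, u=-2.050000:
  k1 = f(0.000000, -2.050000) = 0.000000
  k2 = f(0.530000, -2.050000) = 1.423315
  u ← -2.050000 + (0.53/2)·(0.000000 + 1.423315) = -1.672822
t=0.530000, u=-1.672822:
  k1 = f(0.530000, -1.672822) = 1.161440
  k2 = f(1.060000, -1.057258) = 1.468109
  u ← -1.672822 + (0.53/2)·(1.161440 + 1.468109) = -0.975991
u(1.06) ≈ -0.9760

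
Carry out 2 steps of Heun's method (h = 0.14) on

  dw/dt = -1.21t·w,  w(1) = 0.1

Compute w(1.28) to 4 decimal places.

0.0681

Heun: k1 = f(t_n, w_n); k2 = f(t_n + h, w_n + h·k1); w_{n+1} = w_n + (h/2)·(k1 + k2).
t=1.000000, w=0.100000:
  k1 = f(1.000000, 0.100000) = -0.121000
  k2 = f(1.140000, 0.083060) = -0.114573
  w ← 0.100000 + (0.14/2)·(-0.121000 + (-0.114573)) = 0.083510
t=1.140000, w=0.083510:
  k1 = f(1.140000, 0.083510) = -0.115194
  k2 = f(1.280000, 0.067383) = -0.104362
  w ← 0.083510 + (0.14/2)·(-0.115194 + (-0.104362)) = 0.068141
w(1.28) ≈ 0.0681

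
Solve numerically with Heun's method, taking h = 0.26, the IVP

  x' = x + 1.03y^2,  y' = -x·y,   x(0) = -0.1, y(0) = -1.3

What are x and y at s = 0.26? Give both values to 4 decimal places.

0.3940, -1.2603

Heun on (x,y): k1 = f(s_n, state_n); k2 = f(s_n + h, state_n + h·k1); state_{n+1} = state_n + (h/2)·(k1 + k2).
0.000000: (-0.100000, -1.300000)
  k1 = (1.640700, -0.130000)
  predictor → (0.326582, -1.333800)
  k2 = (2.158975, 0.435595)
  → (0.393958, -1.260273)
(x(0.26), y(0.26)) ≈ (0.3940, -1.2603)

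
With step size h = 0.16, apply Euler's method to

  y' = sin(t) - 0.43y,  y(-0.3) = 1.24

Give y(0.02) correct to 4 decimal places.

Euler: y_{n+1} = y_n + h·f(t_n, y_n).
t=-0.300000, y=1.240000: f=-0.828720 → y ← 1.240000 + 0.16·(-0.828720) = 1.107405
t=-0.140000, y=1.107405: f=-0.615727 → y ← 1.107405 + 0.16·(-0.615727) = 1.008888
y(0.02) ≈ 1.0089

1.0089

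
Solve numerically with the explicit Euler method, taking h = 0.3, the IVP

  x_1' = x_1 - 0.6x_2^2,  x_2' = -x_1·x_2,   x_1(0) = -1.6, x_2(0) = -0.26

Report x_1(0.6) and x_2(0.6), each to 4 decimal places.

-2.7465, -0.6263

Euler on (x_1,x_2): x_1_{n+1} = x_1_n + h·x_1', x_2_{n+1} = x_2_n + h·x_2'.
0.000000: (-1.600000, -0.260000); f=(-1.640560, -0.416000) → (-2.092168, -0.384800)
0.300000: (-2.092168, -0.384800); f=(-2.181011, -0.805066) → (-2.746471, -0.626320)
(x_1(0.6), x_2(0.6)) ≈ (-2.7465, -0.6263)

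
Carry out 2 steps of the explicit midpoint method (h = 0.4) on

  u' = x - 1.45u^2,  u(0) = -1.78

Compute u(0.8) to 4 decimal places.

Midpoint: k1 = f(x_n, u_n); k2 = f(x_n + h/2, u_n + (h/2)·k1); u_{n+1} = u_n + h·k2.
x=0.000000, u=-1.780000:
  k1 = f(0.000000, -1.780000) = -4.594180
  k2 = f(0.200000, -2.698836) = -10.361388
  u ← -1.780000 + 0.4·(-10.361388) = -5.924555
x=0.400000, u=-5.924555:
  k1 = f(0.400000, -5.924555) = -50.495513
  k2 = f(0.600000, -16.023658) = -371.698528
  u ← -5.924555 + 0.4·(-371.698528) = -154.603966
u(0.8) ≈ -154.6040

-154.6040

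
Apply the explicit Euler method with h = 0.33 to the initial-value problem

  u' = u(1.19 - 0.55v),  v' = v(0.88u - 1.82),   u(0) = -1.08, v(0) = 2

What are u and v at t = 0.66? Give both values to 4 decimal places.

Euler on (u,v): u_{n+1} = u_n + h·u', v_{n+1} = v_n + h·v'.
0.000000: (-1.080000, 2.000000); f=(-0.097200, -5.540800) → (-1.112076, 0.171536)
0.330000: (-1.112076, 0.171536); f=(-1.218452, -0.480065) → (-1.514165, 0.013114)
(u(0.66), v(0.66)) ≈ (-1.5142, 0.0131)

-1.5142, 0.0131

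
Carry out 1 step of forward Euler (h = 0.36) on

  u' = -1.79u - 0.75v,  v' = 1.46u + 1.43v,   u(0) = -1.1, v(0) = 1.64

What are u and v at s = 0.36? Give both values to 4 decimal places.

Euler on (u,v): u_{n+1} = u_n + h·u', v_{n+1} = v_n + h·v'.
0.000000: (-1.100000, 1.640000); f=(0.739000, 0.739200) → (-0.833960, 1.906112)
(u(0.36), v(0.36)) ≈ (-0.8340, 1.9061)

-0.8340, 1.9061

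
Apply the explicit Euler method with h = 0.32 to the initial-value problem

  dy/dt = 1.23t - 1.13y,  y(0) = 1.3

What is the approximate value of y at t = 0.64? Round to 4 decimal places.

Euler: y_{n+1} = y_n + h·f(t_n, y_n).
t=0.000000, y=1.300000: f=-1.469000 → y ← 1.300000 + 0.32·(-1.469000) = 0.829920
t=0.320000, y=0.829920: f=-0.544210 → y ← 0.829920 + 0.32·(-0.544210) = 0.655773
y(0.64) ≈ 0.6558

0.6558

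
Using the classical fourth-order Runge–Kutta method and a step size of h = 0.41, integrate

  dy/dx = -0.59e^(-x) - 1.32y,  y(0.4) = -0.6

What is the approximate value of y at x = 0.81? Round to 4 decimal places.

RK4: k1 = f(x_n, y_n); k2 = f(x_n + h/2, y_n + (h/2)·k1); k3 = f(x_n + h/2, y_n + (h/2)·k2); k4 = f(x_n + h, y_n + h·k3); y_{n+1} = y_n + (h/6)·(k1 + 2k2 + 2k3 + k4).
x=0.400000, y=-0.600000:
  k1 = f(0.400000, -0.600000) = 0.396511
  k2 = f(0.605000, -0.518715) = 0.362520
  k3 = f(0.605000, -0.525683) = 0.371718
  k4 = f(0.810000, -0.447596) = 0.328360
  y ← -0.600000 + (0.41/6)·(k1 + 2k2 + 2k3 + k4) = -0.450121
y(0.81) ≈ -0.4501

-0.4501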